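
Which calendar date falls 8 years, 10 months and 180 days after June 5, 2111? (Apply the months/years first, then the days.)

October 2, 2120

Adding 8 years, 10 months and 180 days from June 5, 2111: first the month/year part, then the days.
+8 years → 2119; month 6 + 10 = 16, which is month 4 of year 2120 → April 2120.
Day 5 is valid in April, giving April 5, 2120.
Now add 180 days from April 5, 2120.
April has 30 days, so 30 − 5 = 25 days remain after April 5, 2120; 180 − 25 = 155 left.
May 2120 has 31 days: 155 − 31 = 124 left.
June 2120 has 30 days: 124 − 30 = 94 left.
July 2120 has 31 days: 94 − 31 = 63 left.
August 2120 has 31 days: 63 − 31 = 32 left.
September 2120 has 30 days: 32 − 30 = 2 left.
2 days into October 2120 → October 2, 2120.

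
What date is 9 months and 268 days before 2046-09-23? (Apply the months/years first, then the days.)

March 30, 2045

Subtracting 9 months and 268 days from September 23, 2046: first the month/year part, then the days.
month 9 − 9 = 0, which is month 12 of year 2045 → December 2045.
Day 23 is valid in December, giving December 23, 2045.
Now subtract 268 days from December 23, 2045.
Going back 23 days from December 23, 2045 reaches the end of the previous month; 268 − 23 = 245 left.
November 2045 has 30 days: 245 − 30 = 215 left.
October 2045 has 31 days: 215 − 31 = 184 left.
September 2045 has 30 days: 184 − 30 = 154 left.
August 2045 has 31 days: 154 − 31 = 123 left.
July 2045 has 31 days: 123 − 31 = 92 left.
June 2045 has 30 days: 92 − 30 = 62 left.
May 2045 has 31 days: 62 − 31 = 31 left.
April 2045 has 30 days: 31 − 30 = 1 left.
March 2045 has 31 days; 31 − 1 = 30 → March 30, 2045.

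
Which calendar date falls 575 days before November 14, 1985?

Subtracting 575 days from November 14, 1985.
Going back 14 days from November 14, 1985 reaches the end of the previous month; 575 − 14 = 561 left.
October 1985 has 31 days: 561 − 31 = 530 left.
September 1985 has 30 days: 530 − 30 = 500 left.
August 1985 has 31 days: 500 − 31 = 469 left.
July 1985 has 31 days: 469 − 31 = 438 left.
June 1985 has 30 days: 438 − 30 = 408 left.
May 1985 has 31 days: 408 − 31 = 377 left.
April 1985 has 30 days: 377 − 30 = 347 left.
March 1985 has 31 days: 347 − 31 = 316 left.
February 1985 has 28 days (1985 is not a leap year): 316 − 28 = 288 left.
January 1985 has 31 days: 288 − 31 = 257 left.
December 1984 has 31 days: 257 − 31 = 226 left.
November 1984 has 30 days: 226 − 30 = 196 left.
October 1984 has 31 days: 196 − 31 = 165 left.
September 1984 has 30 days: 165 − 30 = 135 left.
August 1984 has 31 days: 135 − 31 = 104 left.
July 1984 has 31 days: 104 − 31 = 73 left.
June 1984 has 30 days: 73 − 30 = 43 left.
May 1984 has 31 days: 43 − 31 = 12 left.
April 1984 has 30 days; 30 − 12 = 18 → April 18, 1984.

April 18, 1984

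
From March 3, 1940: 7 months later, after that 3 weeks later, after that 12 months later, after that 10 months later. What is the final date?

Counting forward 7 months from March 3, 1940:
month 3 + 7 = 10 → October 1940.
Day 3 is valid in October, giving October 3, 1940.
Advancing 3 weeks (= 21 days) from October 3, 1940:
October has 31 days; 3 + 21 = 24, still in October.
Counting forward 12 months from October 24, 1940:
month 10 + 12 = 22, which is month 10 of year 1941 → October 1941.
Day 24 is valid in October, giving October 24, 1941.
Advancing 10 months from October 24, 1941:
month 10 + 10 = 20, which is month 8 of year 1942 → August 1942.
Day 24 is valid in August, giving August 24, 1942.

August 24, 1942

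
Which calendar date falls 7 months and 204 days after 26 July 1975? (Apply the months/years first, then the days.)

Advancing 7 months and 204 days from July 26, 1975: first the month/year part, then the days.
month 7 + 7 = 14, which is month 2 of year 1976 → February 1976.
Day 26 is valid in February, giving February 26, 1976.
Now add 204 days from February 26, 1976.
February has 29 days, so 29 − 26 = 3 days remain after February 26, 1976; 204 − 3 = 201 left.
March 1976 has 31 days: 201 − 31 = 170 left.
April 1976 has 30 days: 170 − 30 = 140 left.
May 1976 has 31 days: 140 − 31 = 109 left.
June 1976 has 30 days: 109 − 30 = 79 left.
July 1976 has 31 days: 79 − 31 = 48 left.
August 1976 has 31 days: 48 − 31 = 17 left.
17 days into September 1976 → September 17, 1976.

September 17, 1976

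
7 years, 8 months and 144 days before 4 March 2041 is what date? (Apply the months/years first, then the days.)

February 10, 2033

Subtracting 7 years, 8 months and 144 days from March 4, 2041: first the month/year part, then the days.
-7 years → 2034; month 3 − 8 = -5, which is month 7 of year 2033 → July 2033.
Day 4 is valid in July, giving July 4, 2033.
Now subtract 144 days from July 4, 2033.
Going back 4 days from July 4, 2033 reaches the end of the previous month; 144 − 4 = 140 left.
June 2033 has 30 days: 140 − 30 = 110 left.
May 2033 has 31 days: 110 − 31 = 79 left.
April 2033 has 30 days: 79 − 30 = 49 left.
March 2033 has 31 days: 49 − 31 = 18 left.
February 2033 has 28 days; 28 − 18 = 10 → February 10, 2033.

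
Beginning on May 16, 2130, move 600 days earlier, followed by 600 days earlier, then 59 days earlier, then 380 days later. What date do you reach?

Counting back 600 days from May 16, 2130:
Going back 16 days from May 16, 2130 reaches the end of the previous month; 600 − 16 = 584 left.
April 2130 has 30 days: 584 − 30 = 554 left.
March 2130 has 31 days: 554 − 31 = 523 left.
February 2130 has 28 days (2130 is not a leap year): 523 − 28 = 495 left.
January 2130 has 31 days: 495 − 31 = 464 left.
December 2129 has 31 days: 464 − 31 = 433 left.
November 2129 has 30 days: 433 − 30 = 403 left.
October 2129 has 31 days: 403 − 31 = 372 left.
September 2129 has 30 days: 372 − 30 = 342 left.
August 2129 has 31 days: 342 − 31 = 311 left.
July 2129 has 31 days: 311 − 31 = 280 left.
June 2129 has 30 days: 280 − 30 = 250 left.
May 2129 has 31 days: 250 − 31 = 219 left.
April 2129 has 30 days: 219 − 30 = 189 left.
March 2129 has 31 days: 189 − 31 = 158 left.
February 2129 has 28 days (2129 is not a leap year): 158 − 28 = 130 left.
January 2129 has 31 days: 130 − 31 = 99 left.
December 2128 has 31 days: 99 − 31 = 68 left.
November 2128 has 30 days: 68 − 30 = 38 left.
October 2128 has 31 days: 38 − 31 = 7 left.
September 2128 has 30 days; 30 − 7 = 23 → September 23, 2128.
Subtracting 600 days from September 23, 2128:
Going back 23 days from September 23, 2128 reaches the end of the previous month; 600 − 23 = 577 left.
August 2128 has 31 days: 577 − 31 = 546 left.
July 2128 has 31 days: 546 − 31 = 515 left.
June 2128 has 30 days: 515 − 30 = 485 left.
May 2128 has 31 days: 485 − 31 = 454 left.
April 2128 has 30 days: 454 − 30 = 424 left.
March 2128 has 31 days: 424 − 31 = 393 left.
February 2128 has 29 days (2128 is a leap year): 393 − 29 = 364 left.
January 2128 has 31 days: 364 − 31 = 333 left.
December 2127 has 31 days: 333 − 31 = 302 left.
November 2127 has 30 days: 302 − 30 = 272 left.
October 2127 has 31 days: 272 − 31 = 241 left.
September 2127 has 30 days: 241 − 30 = 211 left.
August 2127 has 31 days: 211 − 31 = 180 left.
July 2127 has 31 days: 180 − 31 = 149 left.
June 2127 has 30 days: 149 − 30 = 119 left.
May 2127 has 31 days: 119 − 31 = 88 left.
April 2127 has 30 days: 88 − 30 = 58 left.
March 2127 has 31 days: 58 − 31 = 27 left.
February 2127 has 28 days; 28 − 27 = 1 → February 1, 2127.
Subtracting 59 days from February 1, 2127:
Going back 1 day from February 1, 2127 reaches the end of the previous month; 59 − 1 = 58 left.
January 2127 has 31 days: 58 − 31 = 27 left.
December 2126 has 31 days; 31 − 27 = 4 → December 4, 2126.
Counting forward 380 days from December 4, 2126:
December has 31 days, so 31 − 4 = 27 days remain after December 4, 2126; 380 − 27 = 353 left.
January 2127 has 31 days: 353 − 31 = 322 left.
February 2127 has 28 days (2127 is not a leap year): 322 − 28 = 294 left.
March 2127 has 31 days: 294 − 31 = 263 left.
April 2127 has 30 days: 263 − 30 = 233 left.
May 2127 has 31 days: 233 − 31 = 202 left.
June 2127 has 30 days: 202 − 30 = 172 left.
July 2127 has 31 days: 172 − 31 = 141 left.
August 2127 has 31 days: 141 − 31 = 110 left.
September 2127 has 30 days: 110 − 30 = 80 left.
October 2127 has 31 days: 80 − 31 = 49 left.
November 2127 has 30 days: 49 − 30 = 19 left.
19 days into December 2127 → December 19, 2127.

December 19, 2127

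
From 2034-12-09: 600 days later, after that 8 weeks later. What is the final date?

Advancing 600 days from December 9, 2034:
December has 31 days, so 31 − 9 = 22 days remain after December 9, 2034; 600 − 22 = 578 left.
January 2035 has 31 days: 578 − 31 = 547 left.
February 2035 has 28 days (2035 is not a leap year): 547 − 28 = 519 left.
March 2035 has 31 days: 519 − 31 = 488 left.
April 2035 has 30 days: 488 − 30 = 458 left.
May 2035 has 31 days: 458 − 31 = 427 left.
June 2035 has 30 days: 427 − 30 = 397 left.
July 2035 has 31 days: 397 − 31 = 366 left.
August 2035 has 31 days: 366 − 31 = 335 left.
September 2035 has 30 days: 335 − 30 = 305 left.
October 2035 has 31 days: 305 − 31 = 274 left.
November 2035 has 30 days: 274 − 30 = 244 left.
December 2035 has 31 days: 244 − 31 = 213 left.
January 2036 has 31 days: 213 − 31 = 182 left.
February 2036 has 29 days (2036 is a leap year): 182 − 29 = 153 left.
March 2036 has 31 days: 153 − 31 = 122 left.
April 2036 has 30 days: 122 − 30 = 92 left.
May 2036 has 31 days: 92 − 31 = 61 left.
June 2036 has 30 days: 61 − 30 = 31 left.
31 days into July 2036 → July 31, 2036.
Advancing 8 weeks (= 56 days) from July 31, 2036:
July has 31 days, so 31 − 31 = 0 days remain after July 31, 2036; 56 − 0 = 56 left.
August 2036 has 31 days: 56 − 31 = 25 left.
25 days into September 2036 → September 25, 2036.

September 25, 2036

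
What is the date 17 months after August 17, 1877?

January 17, 1879

Adding 17 months from August 17, 1877.
month 8 + 17 = 25, which is month 1 of year 1879 → January 1879.
Day 17 is valid in January, giving January 17, 1879.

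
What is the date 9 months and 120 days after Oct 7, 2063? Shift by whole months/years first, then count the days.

November 4, 2064

Advancing 9 months and 120 days from October 7, 2063: first the month/year part, then the days.
month 10 + 9 = 19, which is month 7 of year 2064 → July 2064.
Day 7 is valid in July, giving July 7, 2064.
Now add 120 days from July 7, 2064.
July has 31 days, so 31 − 7 = 24 days remain after July 7, 2064; 120 − 24 = 96 left.
August 2064 has 31 days: 96 − 31 = 65 left.
September 2064 has 30 days: 65 − 30 = 35 left.
October 2064 has 31 days: 35 − 31 = 4 left.
4 days into November 2064 → November 4, 2064.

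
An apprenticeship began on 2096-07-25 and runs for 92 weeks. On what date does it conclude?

April 30, 2098

Advancing 92 weeks = 644 days from July 25, 2096.
July has 31 days, so 31 − 25 = 6 days remain after July 25, 2096; 644 − 6 = 638 left.
August 2096 has 31 days: 638 − 31 = 607 left.
September 2096 has 30 days: 607 − 30 = 577 left.
October 2096 has 31 days: 577 − 31 = 546 left.
November 2096 has 30 days: 546 − 30 = 516 left.
December 2096 has 31 days: 516 − 31 = 485 left.
January 2097 has 31 days: 485 − 31 = 454 left.
February 2097 has 28 days (2097 is not a leap year): 454 − 28 = 426 left.
March 2097 has 31 days: 426 − 31 = 395 left.
April 2097 has 30 days: 395 − 30 = 365 left.
May 2097 has 31 days: 365 − 31 = 334 left.
June 2097 has 30 days: 334 − 30 = 304 left.
July 2097 has 31 days: 304 − 31 = 273 left.
August 2097 has 31 days: 273 − 31 = 242 left.
September 2097 has 30 days: 242 − 30 = 212 left.
October 2097 has 31 days: 212 − 31 = 181 left.
November 2097 has 30 days: 181 − 30 = 151 left.
December 2097 has 31 days: 151 − 31 = 120 left.
January 2098 has 31 days: 120 − 31 = 89 left.
February 2098 has 28 days (2098 is not a leap year): 89 − 28 = 61 left.
March 2098 has 31 days: 61 − 31 = 30 left.
30 days into April 2098 → April 30, 2098.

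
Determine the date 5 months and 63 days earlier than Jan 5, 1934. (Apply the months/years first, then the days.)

June 3, 1933

Going back 5 months and 63 days from January 5, 1934: first the month/year part, then the days.
month 1 − 5 = -4, which is month 8 of year 1933 → August 1933.
Day 5 is valid in August, giving August 5, 1933.
Now subtract 63 days from August 5, 1933.
Going back 5 days from August 5, 1933 reaches the end of the previous month; 63 − 5 = 58 left.
July 1933 has 31 days: 58 − 31 = 27 left.
June 1933 has 30 days; 30 − 27 = 3 → June 3, 1933.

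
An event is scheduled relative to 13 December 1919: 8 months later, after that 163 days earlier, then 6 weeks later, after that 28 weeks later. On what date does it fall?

October 27, 1920

Adding 8 months from December 13, 1919:
month 12 + 8 = 20, which is month 8 of year 1920 → August 1920.
Day 13 is valid in August, giving August 13, 1920.
Counting back 163 days from August 13, 1920:
Going back 13 days from August 13, 1920 reaches the end of the previous month; 163 − 13 = 150 left.
July 1920 has 31 days: 150 − 31 = 119 left.
June 1920 has 30 days: 119 − 30 = 89 left.
May 1920 has 31 days: 89 − 31 = 58 left.
April 1920 has 30 days: 58 − 30 = 28 left.
March 1920 has 31 days; 31 − 28 = 3 → March 3, 1920.
Advancing 6 weeks (= 42 days) from March 3, 1920:
March has 31 days, so 31 − 3 = 28 days remain after March 3, 1920; 42 − 28 = 14 left.
14 days into April 1920 → April 14, 1920.
Adding 28 weeks (= 196 days) from April 14, 1920:
April has 30 days, so 30 − 14 = 16 days remain after April 14, 1920; 196 − 16 = 180 left.
May 1920 has 31 days: 180 − 31 = 149 left.
June 1920 has 30 days: 149 − 30 = 119 left.
July 1920 has 31 days: 119 − 31 = 88 left.
August 1920 has 31 days: 88 − 31 = 57 left.
September 1920 has 30 days: 57 − 30 = 27 left.
27 days into October 1920 → October 27, 1920.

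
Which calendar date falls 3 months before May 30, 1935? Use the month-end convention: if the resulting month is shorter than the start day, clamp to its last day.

February 28, 1935

Subtracting 3 months from May 30, 1935.
month 5 − 3 = 2 → February 1935.
February 1935 has only 28 days (1935 is not a leap year — relevant if February), and the start was day 30, so the date clamps to February 28, 1935.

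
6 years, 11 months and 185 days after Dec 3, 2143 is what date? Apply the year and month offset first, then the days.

Adding 6 years, 11 months and 185 days from December 3, 2143: first the month/year part, then the days.
+6 years → 2149; month 12 + 11 = 23, which is month 11 of year 2150 → November 2150.
Day 3 is valid in November, giving November 3, 2150.
Now add 185 days from November 3, 2150.
November has 30 days, so 30 − 3 = 27 days remain after November 3, 2150; 185 − 27 = 158 left.
December 2150 has 31 days: 158 − 31 = 127 left.
January 2151 has 31 days: 127 − 31 = 96 left.
February 2151 has 28 days (2151 is not a leap year): 96 − 28 = 68 left.
March 2151 has 31 days: 68 − 31 = 37 left.
April 2151 has 30 days: 37 − 30 = 7 left.
7 days into May 2151 → May 7, 2151.

May 7, 2151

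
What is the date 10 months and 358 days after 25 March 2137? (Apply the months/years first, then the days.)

January 18, 2139

Advancing 10 months and 358 days from March 25, 2137: first the month/year part, then the days.
month 3 + 10 = 13, which is month 1 of year 2138 → January 2138.
Day 25 is valid in January, giving January 25, 2138.
Now add 358 days from January 25, 2138.
January has 31 days, so 31 − 25 = 6 days remain after January 25, 2138; 358 − 6 = 352 left.
February 2138 has 28 days (2138 is not a leap year): 352 − 28 = 324 left.
March 2138 has 31 days: 324 − 31 = 293 left.
April 2138 has 30 days: 293 − 30 = 263 left.
May 2138 has 31 days: 263 − 31 = 232 left.
June 2138 has 30 days: 232 − 30 = 202 left.
July 2138 has 31 days: 202 − 31 = 171 left.
August 2138 has 31 days: 171 − 31 = 140 left.
September 2138 has 30 days: 140 − 30 = 110 left.
October 2138 has 31 days: 110 − 31 = 79 left.
November 2138 has 30 days: 79 − 30 = 49 left.
December 2138 has 31 days: 49 − 31 = 18 left.
18 days into January 2139 → January 18, 2139.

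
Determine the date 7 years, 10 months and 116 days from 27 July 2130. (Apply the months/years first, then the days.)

September 20, 2138

Counting forward 7 years, 10 months and 116 days from July 27, 2130: first the month/year part, then the days.
+7 years → 2137; month 7 + 10 = 17, which is month 5 of year 2138 → May 2138.
Day 27 is valid in May, giving May 27, 2138.
Now add 116 days from May 27, 2138.
May has 31 days, so 31 − 27 = 4 days remain after May 27, 2138; 116 − 4 = 112 left.
June 2138 has 30 days: 112 − 30 = 82 left.
July 2138 has 31 days: 82 − 31 = 51 left.
August 2138 has 31 days: 51 − 31 = 20 left.
20 days into September 2138 → September 20, 2138.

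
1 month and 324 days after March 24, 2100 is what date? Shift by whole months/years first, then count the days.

Advancing 1 month and 324 days from March 24, 2100: first the month/year part, then the days.
month 3 + 1 = 4 → April 2100.
Day 24 is valid in April, giving April 24, 2100.
Now add 324 days from April 24, 2100.
April has 30 days, so 30 − 24 = 6 days remain after April 24, 2100; 324 − 6 = 318 left.
May 2100 has 31 days: 318 − 31 = 287 left.
June 2100 has 30 days: 287 − 30 = 257 left.
July 2100 has 31 days: 257 − 31 = 226 left.
August 2100 has 31 days: 226 − 31 = 195 left.
September 2100 has 30 days: 195 − 30 = 165 left.
October 2100 has 31 days: 165 − 31 = 134 left.
November 2100 has 30 days: 134 − 30 = 104 left.
December 2100 has 31 days: 104 − 31 = 73 left.
January 2101 has 31 days: 73 − 31 = 42 left.
February 2101 has 28 days (2101 is not a leap year): 42 − 28 = 14 left.
14 days into March 2101 → March 14, 2101.

March 14, 2101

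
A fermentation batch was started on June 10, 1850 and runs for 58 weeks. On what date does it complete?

Counting forward 58 weeks = 406 days from June 10, 1850.
June has 30 days, so 30 − 10 = 20 days remain after June 10, 1850; 406 − 20 = 386 left.
July 1850 has 31 days: 386 − 31 = 355 left.
August 1850 has 31 days: 355 − 31 = 324 left.
September 1850 has 30 days: 324 − 30 = 294 left.
October 1850 has 31 days: 294 − 31 = 263 left.
November 1850 has 30 days: 263 − 30 = 233 left.
December 1850 has 31 days: 233 − 31 = 202 left.
January 1851 has 31 days: 202 − 31 = 171 left.
February 1851 has 28 days (1851 is not a leap year): 171 − 28 = 143 left.
March 1851 has 31 days: 143 − 31 = 112 left.
April 1851 has 30 days: 112 − 30 = 82 left.
May 1851 has 31 days: 82 − 31 = 51 left.
June 1851 has 30 days: 51 − 30 = 21 left.
21 days into July 1851 → July 21, 1851.

July 21, 1851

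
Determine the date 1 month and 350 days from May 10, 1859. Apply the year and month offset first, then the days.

May 25, 1860

Counting forward 1 month and 350 days from May 10, 1859: first the month/year part, then the days.
month 5 + 1 = 6 → June 1859.
Day 10 is valid in June, giving June 10, 1859.
Now add 350 days from June 10, 1859.
June has 30 days, so 30 − 10 = 20 days remain after June 10, 1859; 350 − 20 = 330 left.
July 1859 has 31 days: 330 − 31 = 299 left.
August 1859 has 31 days: 299 − 31 = 268 left.
September 1859 has 30 days: 268 − 30 = 238 left.
October 1859 has 31 days: 238 − 31 = 207 left.
November 1859 has 30 days: 207 − 30 = 177 left.
December 1859 has 31 days: 177 − 31 = 146 left.
January 1860 has 31 days: 146 − 31 = 115 left.
February 1860 has 29 days (1860 is a leap year): 115 − 29 = 86 left.
March 1860 has 31 days: 86 − 31 = 55 left.
April 1860 has 30 days: 55 − 30 = 25 left.
25 days into May 1860 → May 25, 1860.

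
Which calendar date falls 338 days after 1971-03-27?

Adding 338 days from March 27, 1971.
March has 31 days, so 31 − 27 = 4 days remain after March 27, 1971; 338 − 4 = 334 left.
April 1971 has 30 days: 334 − 30 = 304 left.
May 1971 has 31 days: 304 − 31 = 273 left.
June 1971 has 30 days: 273 − 30 = 243 left.
July 1971 has 31 days: 243 − 31 = 212 left.
August 1971 has 31 days: 212 − 31 = 181 left.
September 1971 has 30 days: 181 − 30 = 151 left.
October 1971 has 31 days: 151 − 31 = 120 left.
November 1971 has 30 days: 120 − 30 = 90 left.
December 1971 has 31 days: 90 − 31 = 59 left.
January 1972 has 31 days: 59 − 31 = 28 left.
28 days into February 1972 → February 28, 1972.

February 28, 1972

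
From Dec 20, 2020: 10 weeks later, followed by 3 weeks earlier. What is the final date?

Adding 10 weeks (= 70 days) from December 20, 2020:
December has 31 days, so 31 − 20 = 11 days remain after December 20, 2020; 70 − 11 = 59 left.
January 2021 has 31 days: 59 − 31 = 28 left.
28 days into February 2021 → February 28, 2021.
Subtracting 3 weeks (= 21 days) from February 28, 2021:
28 − 21 = 7, still in February 2021.

February 7, 2021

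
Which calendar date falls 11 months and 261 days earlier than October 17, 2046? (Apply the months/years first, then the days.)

March 1, 2045

Going back 11 months and 261 days from October 17, 2046: first the month/year part, then the days.
month 10 − 11 = -1, which is month 11 of year 2045 → November 2045.
Day 17 is valid in November, giving November 17, 2045.
Now subtract 261 days from November 17, 2045.
Going back 17 days from November 17, 2045 reaches the end of the previous month; 261 − 17 = 244 left.
October 2045 has 31 days: 244 − 31 = 213 left.
September 2045 has 30 days: 213 − 30 = 183 left.
August 2045 has 31 days: 183 − 31 = 152 left.
July 2045 has 31 days: 152 − 31 = 121 left.
June 2045 has 30 days: 121 − 30 = 91 left.
May 2045 has 31 days: 91 − 31 = 60 left.
April 2045 has 30 days: 60 − 30 = 30 left.
March 2045 has 31 days; 31 − 30 = 1 → March 1, 2045.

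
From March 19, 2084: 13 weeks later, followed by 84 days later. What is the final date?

Adding 13 weeks (= 91 days) from March 19, 2084:
March has 31 days, so 31 − 19 = 12 days remain after March 19, 2084; 91 − 12 = 79 left.
April 2084 has 30 days: 79 − 30 = 49 left.
May 2084 has 31 days: 49 − 31 = 18 left.
18 days into June 2084 → June 18, 2084.
Adding 84 days from June 18, 2084:
June has 30 days, so 30 − 18 = 12 days remain after June 18, 2084; 84 − 12 = 72 left.
July 2084 has 31 days: 72 − 31 = 41 left.
August 2084 has 31 days: 41 − 31 = 10 left.
10 days into September 2084 → September 10, 2084.

September 10, 2084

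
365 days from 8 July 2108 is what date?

Counting forward 365 days from July 8, 2108.
July has 31 days, so 31 − 8 = 23 days remain after July 8, 2108; 365 − 23 = 342 left.
August 2108 has 31 days: 342 − 31 = 311 left.
September 2108 has 30 days: 311 − 30 = 281 left.
October 2108 has 31 days: 281 − 31 = 250 left.
November 2108 has 30 days: 250 − 30 = 220 left.
December 2108 has 31 days: 220 − 31 = 189 left.
January 2109 has 31 days: 189 − 31 = 158 left.
February 2109 has 28 days (2109 is not a leap year): 158 − 28 = 130 left.
March 2109 has 31 days: 130 − 31 = 99 left.
April 2109 has 30 days: 99 − 30 = 69 left.
May 2109 has 31 days: 69 − 31 = 38 left.
June 2109 has 30 days: 38 − 30 = 8 left.
8 days into July 2109 → July 8, 2109.

July 8, 2109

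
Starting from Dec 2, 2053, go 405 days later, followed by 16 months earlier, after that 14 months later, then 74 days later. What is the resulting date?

January 24, 2055

Advancing 405 days from December 2, 2053:
December has 31 days, so 31 − 2 = 29 days remain after December 2, 2053; 405 − 29 = 376 left.
January 2054 has 31 days: 376 − 31 = 345 left.
February 2054 has 28 days (2054 is not a leap year): 345 − 28 = 317 left.
March 2054 has 31 days: 317 − 31 = 286 left.
April 2054 has 30 days: 286 − 30 = 256 left.
May 2054 has 31 days: 256 − 31 = 225 left.
June 2054 has 30 days: 225 − 30 = 195 left.
July 2054 has 31 days: 195 − 31 = 164 left.
August 2054 has 31 days: 164 − 31 = 133 left.
September 2054 has 30 days: 133 − 30 = 103 left.
October 2054 has 31 days: 103 − 31 = 72 left.
November 2054 has 30 days: 72 − 30 = 42 left.
December 2054 has 31 days: 42 − 31 = 11 left.
11 days into January 2055 → January 11, 2055.
Going back 16 months from January 11, 2055:
month 1 − 16 = -15, which is month 9 of year 2053 → September 2053.
Day 11 is valid in September, giving September 11, 2053.
Counting forward 14 months from September 11, 2053:
month 9 + 14 = 23, which is month 11 of year 2054 → November 2054.
Day 11 is valid in November, giving November 11, 2054.
Counting forward 74 days from November 11, 2054:
November has 30 days, so 30 − 11 = 19 days remain after November 11, 2054; 74 − 19 = 55 left.
December 2054 has 31 days: 55 − 31 = 24 left.
24 days into January 2055 → January 24, 2055.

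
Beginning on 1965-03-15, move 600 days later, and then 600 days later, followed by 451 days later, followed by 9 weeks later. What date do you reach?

November 23, 1969

Advancing 600 days from March 15, 1965:
March has 31 days, so 31 − 15 = 16 days remain after March 15, 1965; 600 − 16 = 584 left.
April 1965 has 30 days: 584 − 30 = 554 left.
May 1965 has 31 days: 554 − 31 = 523 left.
June 1965 has 30 days: 523 − 30 = 493 left.
July 1965 has 31 days: 493 − 31 = 462 left.
August 1965 has 31 days: 462 − 31 = 431 left.
September 1965 has 30 days: 431 − 30 = 401 left.
October 1965 has 31 days: 401 − 31 = 370 left.
November 1965 has 30 days: 370 − 30 = 340 left.
December 1965 has 31 days: 340 − 31 = 309 left.
January 1966 has 31 days: 309 − 31 = 278 left.
February 1966 has 28 days (1966 is not a leap year): 278 − 28 = 250 left.
March 1966 has 31 days: 250 − 31 = 219 left.
April 1966 has 30 days: 219 − 30 = 189 left.
May 1966 has 31 days: 189 − 31 = 158 left.
June 1966 has 30 days: 158 − 30 = 128 left.
July 1966 has 31 days: 128 − 31 = 97 left.
August 1966 has 31 days: 97 − 31 = 66 left.
September 1966 has 30 days: 66 − 30 = 36 left.
October 1966 has 31 days: 36 − 31 = 5 left.
5 days into November 1966 → November 5, 1966.
Advancing 600 days from November 5, 1966:
November has 30 days, so 30 − 5 = 25 days remain after November 5, 1966; 600 − 25 = 575 left.
December 1966 has 31 days: 575 − 31 = 544 left.
January 1967 has 31 days: 544 − 31 = 513 left.
February 1967 has 28 days (1967 is not a leap year): 513 − 28 = 485 left.
March 1967 has 31 days: 485 − 31 = 454 left.
April 1967 has 30 days: 454 − 30 = 424 left.
May 1967 has 31 days: 424 − 31 = 393 left.
June 1967 has 30 days: 393 − 30 = 363 left.
July 1967 has 31 days: 363 − 31 = 332 left.
August 1967 has 31 days: 332 − 31 = 301 left.
September 1967 has 30 days: 301 − 30 = 271 left.
October 1967 has 31 days: 271 − 31 = 240 left.
November 1967 has 30 days: 240 − 30 = 210 left.
December 1967 has 31 days: 210 − 31 = 179 left.
January 1968 has 31 days: 179 − 31 = 148 left.
February 1968 has 29 days (1968 is a leap year): 148 − 29 = 119 left.
March 1968 has 31 days: 119 − 31 = 88 left.
April 1968 has 30 days: 88 − 30 = 58 left.
May 1968 has 31 days: 58 − 31 = 27 left.
27 days into June 1968 → June 27, 1968.
Counting forward 451 days from June 27, 1968:
June has 30 days, so 30 − 27 = 3 days remain after June 27, 1968; 451 − 3 = 448 left.
July 1968 has 31 days: 448 − 31 = 417 left.
August 1968 has 31 days: 417 − 31 = 386 left.
September 1968 has 30 days: 386 − 30 = 356 left.
October 1968 has 31 days: 356 − 31 = 325 left.
November 1968 has 30 days: 325 − 30 = 295 left.
December 1968 has 31 days: 295 − 31 = 264 left.
January 1969 has 31 days: 264 − 31 = 233 left.
February 1969 has 28 days (1969 is not a leap year): 233 − 28 = 205 left.
March 1969 has 31 days: 205 − 31 = 174 left.
April 1969 has 30 days: 174 − 30 = 144 left.
May 1969 has 31 days: 144 − 31 = 113 left.
June 1969 has 30 days: 113 − 30 = 83 left.
July 1969 has 31 days: 83 − 31 = 52 left.
August 1969 has 31 days: 52 − 31 = 21 left.
21 days into September 1969 → September 21, 1969.
Adding 9 weeks (= 63 days) from September 21, 1969:
September has 30 days, so 30 − 21 = 9 days remain after September 21, 1969; 63 − 9 = 54 left.
October 1969 has 31 days: 54 − 31 = 23 left.
23 days into November 1969 → November 23, 1969.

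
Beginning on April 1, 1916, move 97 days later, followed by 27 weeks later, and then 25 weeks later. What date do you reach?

Counting forward 97 days from April 1, 1916:
April has 30 days, so 30 − 1 = 29 days remain after April 1, 1916; 97 − 29 = 68 left.
May 1916 has 31 days: 68 − 31 = 37 left.
June 1916 has 30 days: 37 − 30 = 7 left.
7 days into July 1916 → July 7, 1916.
Counting forward 27 weeks (= 189 days) from July 7, 1916:
July has 31 days, so 31 − 7 = 24 days remain after July 7, 1916; 189 − 24 = 165 left.
August 1916 has 31 days: 165 − 31 = 134 left.
September 1916 has 30 days: 134 − 30 = 104 left.
October 1916 has 31 days: 104 − 31 = 73 left.
November 1916 has 30 days: 73 − 30 = 43 left.
December 1916 has 31 days: 43 − 31 = 12 left.
12 days into January 1917 → January 12, 1917.
Adding 25 weeks (= 175 days) from January 12, 1917:
January has 31 days, so 31 − 12 = 19 days remain after January 12, 1917; 175 − 19 = 156 left.
February 1917 has 28 days (1917 is not a leap year): 156 − 28 = 128 left.
March 1917 has 31 days: 128 − 31 = 97 left.
April 1917 has 30 days: 97 − 30 = 67 left.
May 1917 has 31 days: 67 − 31 = 36 left.
June 1917 has 30 days: 36 − 30 = 6 left.
6 days into July 1917 → July 6, 1917.

July 6, 1917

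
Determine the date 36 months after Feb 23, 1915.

February 23, 1918

Adding 36 months from February 23, 1915.
month 2 + 36 = 38, which is month 2 of year 1918 → February 1918.
Day 23 is valid in February, giving February 23, 1918.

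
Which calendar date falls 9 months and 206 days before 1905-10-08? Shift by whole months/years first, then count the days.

Subtracting 9 months and 206 days from October 8, 1905: first the month/year part, then the days.
month 10 − 9 = 1 → January 1905.
Day 8 is valid in January, giving January 8, 1905.
Now subtract 206 days from January 8, 1905.
Going back 8 days from January 8, 1905 reaches the end of the previous month; 206 − 8 = 198 left.
December 1904 has 31 days: 198 − 31 = 167 left.
November 1904 has 30 days: 167 − 30 = 137 left.
October 1904 has 31 days: 137 − 31 = 106 left.
September 1904 has 30 days: 106 − 30 = 76 left.
August 1904 has 31 days: 76 − 31 = 45 left.
July 1904 has 31 days: 45 − 31 = 14 left.
June 1904 has 30 days; 30 − 14 = 16 → June 16, 1904.

June 16, 1904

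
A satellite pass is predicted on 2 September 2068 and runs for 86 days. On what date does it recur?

Advancing 86 days from September 2, 2068.
September has 30 days, so 30 − 2 = 28 days remain after September 2, 2068; 86 − 28 = 58 left.
October 2068 has 31 days: 58 − 31 = 27 left.
27 days into November 2068 → November 27, 2068.

November 27, 2068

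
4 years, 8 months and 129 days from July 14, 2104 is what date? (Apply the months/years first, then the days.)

Counting forward 4 years, 8 months and 129 days from July 14, 2104: first the month/year part, then the days.
+4 years → 2108; month 7 + 8 = 15, which is month 3 of year 2109 → March 2109.
Day 14 is valid in March, giving March 14, 2109.
Now add 129 days from March 14, 2109.
March has 31 days, so 31 − 14 = 17 days remain after March 14, 2109; 129 − 17 = 112 left.
April 2109 has 30 days: 112 − 30 = 82 left.
May 2109 has 31 days: 82 − 31 = 51 left.
June 2109 has 30 days: 51 − 30 = 21 left.
21 days into July 2109 → July 21, 2109.

July 21, 2109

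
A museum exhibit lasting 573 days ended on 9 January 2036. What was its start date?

Subtracting 573 days from January 9, 2036.
Going back 9 days from January 9, 2036 reaches the end of the previous month; 573 − 9 = 564 left.
December 2035 has 31 days: 564 − 31 = 533 left.
November 2035 has 30 days: 533 − 30 = 503 left.
October 2035 has 31 days: 503 − 31 = 472 left.
September 2035 has 30 days: 472 − 30 = 442 left.
August 2035 has 31 days: 442 − 31 = 411 left.
July 2035 has 31 days: 411 − 31 = 380 left.
June 2035 has 30 days: 380 − 30 = 350 left.
May 2035 has 31 days: 350 − 31 = 319 left.
April 2035 has 30 days: 319 − 30 = 289 left.
March 2035 has 31 days: 289 − 31 = 258 left.
February 2035 has 28 days (2035 is not a leap year): 258 − 28 = 230 left.
January 2035 has 31 days: 230 − 31 = 199 left.
December 2034 has 31 days: 199 − 31 = 168 left.
November 2034 has 30 days: 168 − 30 = 138 left.
October 2034 has 31 days: 138 − 31 = 107 left.
September 2034 has 30 days: 107 − 30 = 77 left.
August 2034 has 31 days: 77 − 31 = 46 left.
July 2034 has 31 days: 46 − 31 = 15 left.
June 2034 has 30 days; 30 − 15 = 15 → June 15, 2034.

June 15, 2034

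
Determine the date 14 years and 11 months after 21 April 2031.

Advancing 14 years and 11 months from April 21, 2031.
+14 years → 2045; month 4 + 11 = 15, which is month 3 of year 2046 → March 2046.
Day 21 is valid in March, giving March 21, 2046.

March 21, 2046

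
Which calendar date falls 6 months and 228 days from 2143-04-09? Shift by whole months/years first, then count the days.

May 24, 2144

Counting forward 6 months and 228 days from April 9, 2143: first the month/year part, then the days.
month 4 + 6 = 10 → October 2143.
Day 9 is valid in October, giving October 9, 2143.
Now add 228 days from October 9, 2143.
October has 31 days, so 31 − 9 = 22 days remain after October 9, 2143; 228 − 22 = 206 left.
November 2143 has 30 days: 206 − 30 = 176 left.
December 2143 has 31 days: 176 − 31 = 145 left.
January 2144 has 31 days: 145 − 31 = 114 left.
February 2144 has 29 days (2144 is a leap year): 114 − 29 = 85 left.
March 2144 has 31 days: 85 − 31 = 54 left.
April 2144 has 30 days: 54 − 30 = 24 left.
24 days into May 2144 → May 24, 2144.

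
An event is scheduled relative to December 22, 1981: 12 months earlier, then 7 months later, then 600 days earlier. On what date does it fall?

November 30, 1979

Subtracting 12 months from December 22, 1981:
month 12 − 12 = 0, which is month 12 of year 1980 → December 1980.
Day 22 is valid in December, giving December 22, 1980.
Advancing 7 months from December 22, 1980:
month 12 + 7 = 19, which is month 7 of year 1981 → July 1981.
Day 22 is valid in July, giving July 22, 1981.
Subtracting 600 days from July 22, 1981:
Going back 22 days from July 22, 1981 reaches the end of the previous month; 600 − 22 = 578 left.
June 1981 has 30 days: 578 − 30 = 548 left.
May 1981 has 31 days: 548 − 31 = 517 left.
April 1981 has 30 days: 517 − 30 = 487 left.
March 1981 has 31 days: 487 − 31 = 456 left.
February 1981 has 28 days (1981 is not a leap year): 456 − 28 = 428 left.
January 1981 has 31 days: 428 − 31 = 397 left.
December 1980 has 31 days: 397 − 31 = 366 left.
November 1980 has 30 days: 366 − 30 = 336 left.
October 1980 has 31 days: 336 − 31 = 305 left.
September 1980 has 30 days: 305 − 30 = 275 left.
August 1980 has 31 days: 275 − 31 = 244 left.
July 1980 has 31 days: 244 − 31 = 213 left.
June 1980 has 30 days: 213 − 30 = 183 left.
May 1980 has 31 days: 183 − 31 = 152 left.
April 1980 has 30 days: 152 − 30 = 122 left.
March 1980 has 31 days: 122 − 31 = 91 left.
February 1980 has 29 days (1980 is a leap year): 91 − 29 = 62 left.
January 1980 has 31 days: 62 − 31 = 31 left.
December 1979 has 31 days: 31 − 31 = 0 left.
November 1979 has 30 days; 30 − 0 = 30 → November 30, 1979.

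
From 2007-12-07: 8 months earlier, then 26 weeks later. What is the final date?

Going back 8 months from December 7, 2007:
month 12 − 8 = 4 → April 2007.
Day 7 is valid in April, giving April 7, 2007.
Adding 26 weeks (= 182 days) from April 7, 2007:
April has 30 days, so 30 − 7 = 23 days remain after April 7, 2007; 182 − 23 = 159 left.
May 2007 has 31 days: 159 − 31 = 128 left.
June 2007 has 30 days: 128 − 30 = 98 left.
July 2007 has 31 days: 98 − 31 = 67 left.
August 2007 has 31 days: 67 − 31 = 36 left.
September 2007 has 30 days: 36 − 30 = 6 left.
6 days into October 2007 → October 6, 2007.

October 6, 2007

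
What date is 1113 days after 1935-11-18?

Advancing 1113 days from November 18, 1935.
November has 30 days, so 30 − 18 = 12 days remain after November 18, 1935; 1113 − 12 = 1101 left.
December 1935 has 31 days: 1101 − 31 = 1070 left.
January 1936 has 31 days: 1070 − 31 = 1039 left.
February 1936 has 29 days (1936 is a leap year): 1039 − 29 = 1010 left.
March 1936 has 31 days: 1010 − 31 = 979 left.
April 1936 has 30 days: 979 − 30 = 949 left.
May 1936 has 31 days: 949 − 31 = 918 left.
June 1936 has 30 days: 918 − 30 = 888 left.
July 1936 has 31 days: 888 − 31 = 857 left.
August 1936 has 31 days: 857 − 31 = 826 left.
September 1936 has 30 days: 826 − 30 = 796 left.
October 1936 has 31 days: 796 − 31 = 765 left.
November 1936 has 30 days: 765 − 30 = 735 left.
December 1936 has 31 days: 735 − 31 = 704 left.
January 1937 has 31 days: 704 − 31 = 673 left.
February 1937 has 28 days (1937 is not a leap year): 673 − 28 = 645 left.
March 1937 has 31 days: 645 − 31 = 614 left.
April 1937 has 30 days: 614 − 30 = 584 left.
May 1937 has 31 days: 584 − 31 = 553 left.
June 1937 has 30 days: 553 − 30 = 523 left.
July 1937 has 31 days: 523 − 31 = 492 left.
August 1937 has 31 days: 492 − 31 = 461 left.
September 1937 has 30 days: 461 − 30 = 431 left.
October 1937 has 31 days: 431 − 31 = 400 left.
November 1937 has 30 days: 400 − 30 = 370 left.
December 1937 has 31 days: 370 − 31 = 339 left.
January 1938 has 31 days: 339 − 31 = 308 left.
February 1938 has 28 days (1938 is not a leap year): 308 − 28 = 280 left.
March 1938 has 31 days: 280 − 31 = 249 left.
April 1938 has 30 days: 249 − 30 = 219 left.
May 1938 has 31 days: 219 − 31 = 188 left.
June 1938 has 30 days: 188 − 30 = 158 left.
July 1938 has 31 days: 158 − 31 = 127 left.
August 1938 has 31 days: 127 − 31 = 96 left.
September 1938 has 30 days: 96 − 30 = 66 left.
October 1938 has 31 days: 66 − 31 = 35 left.
November 1938 has 30 days: 35 − 30 = 5 left.
5 days into December 1938 → December 5, 1938.

December 5, 1938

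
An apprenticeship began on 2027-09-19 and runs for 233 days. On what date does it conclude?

Counting forward 233 days from September 19, 2027.
September has 30 days, so 30 − 19 = 11 days remain after September 19, 2027; 233 − 11 = 222 left.
October 2027 has 31 days: 222 − 31 = 191 left.
November 2027 has 30 days: 191 − 30 = 161 left.
December 2027 has 31 days: 161 − 31 = 130 left.
January 2028 has 31 days: 130 − 31 = 99 left.
February 2028 has 29 days (2028 is a leap year): 99 − 29 = 70 left.
March 2028 has 31 days: 70 − 31 = 39 left.
April 2028 has 30 days: 39 − 30 = 9 left.
9 days into May 2028 → May 9, 2028.

May 9, 2028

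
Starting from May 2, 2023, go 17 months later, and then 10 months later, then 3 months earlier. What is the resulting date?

May 2, 2025

Adding 17 months from May 2, 2023:
month 5 + 17 = 22, which is month 10 of year 2024 → October 2024.
Day 2 is valid in October, giving October 2, 2024.
Advancing 10 months from October 2, 2024:
month 10 + 10 = 20, which is month 8 of year 2025 → August 2025.
Day 2 is valid in August, giving August 2, 2025.
Going back 3 months from August 2, 2025:
month 8 − 3 = 5 → May 2025.
Day 2 is valid in May, giving May 2, 2025.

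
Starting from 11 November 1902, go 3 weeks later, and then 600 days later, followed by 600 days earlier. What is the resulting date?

Counting forward 3 weeks (= 21 days) from November 11, 1902:
November has 30 days, so 30 − 11 = 19 days remain after November 11, 1902; 21 − 19 = 2 left.
2 days into December 1902 → December 2, 1902.
Advancing 600 days from December 2, 1902:
December has 31 days, so 31 − 2 = 29 days remain after December 2, 1902; 600 − 29 = 571 left.
January 1903 has 31 days: 571 − 31 = 540 left.
February 1903 has 28 days (1903 is not a leap year): 540 − 28 = 512 left.
March 1903 has 31 days: 512 − 31 = 481 left.
April 1903 has 30 days: 481 − 30 = 451 left.
May 1903 has 31 days: 451 − 31 = 420 left.
June 1903 has 30 days: 420 − 30 = 390 left.
July 1903 has 31 days: 390 − 31 = 359 left.
August 1903 has 31 days: 359 − 31 = 328 left.
September 1903 has 30 days: 328 − 30 = 298 left.
October 1903 has 31 days: 298 − 31 = 267 left.
November 1903 has 30 days: 267 − 30 = 237 left.
December 1903 has 31 days: 237 − 31 = 206 left.
January 1904 has 31 days: 206 − 31 = 175 left.
February 1904 has 29 days (1904 is a leap year): 175 − 29 = 146 left.
March 1904 has 31 days: 146 − 31 = 115 left.
April 1904 has 30 days: 115 − 30 = 85 left.
May 1904 has 31 days: 85 − 31 = 54 left.
June 1904 has 30 days: 54 − 30 = 24 left.
24 days into July 1904 → July 24, 1904.
Counting back 600 days from July 24, 1904:
Going back 24 days from July 24, 1904 reaches the end of the previous month; 600 − 24 = 576 left.
June 1904 has 30 days: 576 − 30 = 546 left.
May 1904 has 31 days: 546 − 31 = 515 left.
April 1904 has 30 days: 515 − 30 = 485 left.
March 1904 has 31 days: 485 − 31 = 454 left.
February 1904 has 29 days (1904 is a leap year): 454 − 29 = 425 left.
January 1904 has 31 days: 425 − 31 = 394 left.
December 1903 has 31 days: 394 − 31 = 363 left.
November 1903 has 30 days: 363 − 30 = 333 left.
October 1903 has 31 days: 333 − 31 = 302 left.
September 1903 has 30 days: 302 − 30 = 272 left.
August 1903 has 31 days: 272 − 31 = 241 left.
July 1903 has 31 days: 241 − 31 = 210 left.
June 1903 has 30 days: 210 − 30 = 180 left.
May 1903 has 31 days: 180 − 31 = 149 left.
April 1903 has 30 days: 149 − 30 = 119 left.
March 1903 has 31 days: 119 − 31 = 88 left.
February 1903 has 28 days (1903 is not a leap year): 88 − 28 = 60 left.
January 1903 has 31 days: 60 − 31 = 29 left.
December 1902 has 31 days; 31 − 29 = 2 → December 2, 1902.

December 2, 1902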